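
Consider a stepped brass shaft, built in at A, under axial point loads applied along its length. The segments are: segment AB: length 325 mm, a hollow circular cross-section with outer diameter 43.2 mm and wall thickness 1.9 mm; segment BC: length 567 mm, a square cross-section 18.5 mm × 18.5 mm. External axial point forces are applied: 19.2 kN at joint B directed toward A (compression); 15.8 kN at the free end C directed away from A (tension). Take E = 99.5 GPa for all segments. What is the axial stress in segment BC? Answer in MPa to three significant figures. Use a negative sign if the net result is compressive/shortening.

46.2 MPa

Internal axial forces (sectioning from the free end, tension +): N_BC = 15.8 kN, N_AB = -3.4 kN.
A_BC = 342.2 mm².
σ_BC = N_BC/A_BC = 15800/342.2 = 46.17 MPa.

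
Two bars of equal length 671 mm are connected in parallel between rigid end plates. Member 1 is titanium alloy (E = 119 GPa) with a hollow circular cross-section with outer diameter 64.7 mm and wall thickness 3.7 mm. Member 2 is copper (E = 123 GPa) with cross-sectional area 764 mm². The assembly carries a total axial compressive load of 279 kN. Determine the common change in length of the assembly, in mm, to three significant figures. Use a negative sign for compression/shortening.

-1.05 mm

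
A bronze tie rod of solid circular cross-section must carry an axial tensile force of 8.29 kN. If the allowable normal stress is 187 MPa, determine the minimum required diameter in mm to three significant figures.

Required area A ≥ P/σ_allow = 8290/187 = 44.33 mm².
For a solid circular section, d ≥ √(4A/π) = 7.513 mm.

7.51 mm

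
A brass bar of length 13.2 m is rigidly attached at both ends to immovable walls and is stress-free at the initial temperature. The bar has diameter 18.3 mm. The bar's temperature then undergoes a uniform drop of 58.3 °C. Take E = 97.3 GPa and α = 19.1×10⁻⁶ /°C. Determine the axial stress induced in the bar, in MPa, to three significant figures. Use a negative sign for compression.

Free thermal expansion αLΔT = 19.1e-6 · 13200 · -58.3 = -14.7 mm.
The walls impose strain ε = −(-14.7)/13200 = 1.1135e-03; σ = Eε = 97300 · 1.1135e-03 = 108.3 MPa.

108 MPa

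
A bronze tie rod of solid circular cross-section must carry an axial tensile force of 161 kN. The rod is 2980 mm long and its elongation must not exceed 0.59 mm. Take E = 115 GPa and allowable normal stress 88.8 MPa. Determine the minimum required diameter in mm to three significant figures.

94.9 mm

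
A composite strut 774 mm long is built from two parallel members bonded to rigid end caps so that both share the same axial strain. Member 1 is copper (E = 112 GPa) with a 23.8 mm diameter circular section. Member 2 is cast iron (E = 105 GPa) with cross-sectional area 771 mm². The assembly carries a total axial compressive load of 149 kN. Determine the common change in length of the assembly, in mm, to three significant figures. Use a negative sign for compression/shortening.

-0.882 mm

A_1 = 444.9 mm².
Equal strain + equilibrium ⇒ each member carries load in proportion to AE: A₁E₁ = 49830000 N, A₂E₂ = 80960000 N, ΣAE = 130800000 N.
δ = PL/ΣAE = -149000·774/130800000 = -0.8818 mm.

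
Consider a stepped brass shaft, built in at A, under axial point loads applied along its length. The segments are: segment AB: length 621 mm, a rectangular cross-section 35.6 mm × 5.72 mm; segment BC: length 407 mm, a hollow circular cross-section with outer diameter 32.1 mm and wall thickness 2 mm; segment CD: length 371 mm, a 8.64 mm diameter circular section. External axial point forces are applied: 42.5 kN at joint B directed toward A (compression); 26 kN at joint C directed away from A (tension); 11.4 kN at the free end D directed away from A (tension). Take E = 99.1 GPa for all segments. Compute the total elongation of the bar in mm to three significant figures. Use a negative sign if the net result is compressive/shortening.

Internal axial forces (sectioning from the free end, tension +): N_CD = 11.4 kN, N_BC = 37.4 kN, N_AB = -5.1 kN.
A_AB = 203.6 mm².
A_BC = 189.1 mm².
A_CD = 58.63 mm².
δ_AB = -5100·621/(203.6·99100) = -0.1569 mm
δ_BC = 37400·407/(189.1·99100) = 0.8122 mm
δ_CD = 11400·371/(58.63·99100) = 0.7279 mm
δ = Σδ_i = 1.383 mm.

1.38 mm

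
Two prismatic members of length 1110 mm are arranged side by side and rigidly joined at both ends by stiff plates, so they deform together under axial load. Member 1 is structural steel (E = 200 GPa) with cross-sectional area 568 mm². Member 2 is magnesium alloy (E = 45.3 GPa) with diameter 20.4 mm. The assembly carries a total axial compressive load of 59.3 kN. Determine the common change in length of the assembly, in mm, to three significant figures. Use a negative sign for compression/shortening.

A_2 = 326.9 mm².
Equal strain + equilibrium ⇒ each member carries load in proportion to AE: A₁E₁ = 113600000 N, A₂E₂ = 14810000 N, ΣAE = 128400000 N.
δ = PL/ΣAE = -59300·1110/128400000 = -0.5126 mm.

-0.513 mm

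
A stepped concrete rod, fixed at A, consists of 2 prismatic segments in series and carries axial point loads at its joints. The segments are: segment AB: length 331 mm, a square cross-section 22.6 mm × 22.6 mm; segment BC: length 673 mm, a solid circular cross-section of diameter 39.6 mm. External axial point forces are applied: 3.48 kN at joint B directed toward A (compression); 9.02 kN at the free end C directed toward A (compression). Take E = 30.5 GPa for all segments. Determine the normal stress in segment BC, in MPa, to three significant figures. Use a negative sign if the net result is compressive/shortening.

Internal axial forces (sectioning from the free end, tension +): N_BC = -9.02 kN, N_AB = -12.5 kN.
A_BC = 1232 mm².
σ_BC = N_BC/A_BC = -9020/1232 = -7.324 MPa.

-7.32 MPa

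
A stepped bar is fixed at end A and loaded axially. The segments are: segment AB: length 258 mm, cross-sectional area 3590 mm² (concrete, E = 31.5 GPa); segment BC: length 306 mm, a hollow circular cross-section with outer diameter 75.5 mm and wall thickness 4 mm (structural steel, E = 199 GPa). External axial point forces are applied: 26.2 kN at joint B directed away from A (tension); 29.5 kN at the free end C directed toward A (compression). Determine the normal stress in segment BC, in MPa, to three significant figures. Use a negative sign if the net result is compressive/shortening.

-32.8 MPa

Internal axial forces (sectioning from the free end, tension +): N_BC = -29.5 kN, N_AB = -3.3 kN.
A_BC = 898.5 mm².
σ_BC = N_BC/A_BC = -29500/898.5 = -32.83 MPa.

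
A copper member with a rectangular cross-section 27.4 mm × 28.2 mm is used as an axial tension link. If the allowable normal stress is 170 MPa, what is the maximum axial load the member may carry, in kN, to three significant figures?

131 kN

A = 772.7 mm².
P_max = σ_allow · A = 170 · 772.7 = 131400 N = 131.4 kN.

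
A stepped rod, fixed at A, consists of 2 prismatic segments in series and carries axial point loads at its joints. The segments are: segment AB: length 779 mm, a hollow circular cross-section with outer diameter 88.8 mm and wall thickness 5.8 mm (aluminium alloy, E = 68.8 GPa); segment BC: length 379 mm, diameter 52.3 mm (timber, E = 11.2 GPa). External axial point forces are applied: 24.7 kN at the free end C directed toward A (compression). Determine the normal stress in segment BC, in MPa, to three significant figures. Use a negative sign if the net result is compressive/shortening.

-11.5 MPa

Internal axial forces (sectioning from the free end, tension +): N_BC = -24.7 kN, N_AB = -24.7 kN.
A_BC = 2148 mm².
σ_BC = N_BC/A_BC = -24700/2148 = -11.5 MPa.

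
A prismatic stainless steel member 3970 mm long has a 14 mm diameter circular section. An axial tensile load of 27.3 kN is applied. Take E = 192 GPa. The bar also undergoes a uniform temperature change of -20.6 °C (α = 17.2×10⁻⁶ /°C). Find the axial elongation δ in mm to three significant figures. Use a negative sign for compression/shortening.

A = 153.9 mm².
δ_mech = NL/(AE) = 27300·3970/(153.9·192000) = 3.667 mm.
δ_thermal = αLΔT = 17.2e-6·3970·-20.6 = -1.407 mm.
δ = δ_mech + δ_thermal = 2.26 mm.

2.26 mm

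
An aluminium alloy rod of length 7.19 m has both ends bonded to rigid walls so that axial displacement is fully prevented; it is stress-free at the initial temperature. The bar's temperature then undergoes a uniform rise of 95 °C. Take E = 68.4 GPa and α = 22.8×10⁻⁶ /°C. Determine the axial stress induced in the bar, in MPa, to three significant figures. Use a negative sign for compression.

Free thermal expansion αLΔT = 22.8e-6 · 7190 · 95 = 15.57 mm.
The walls impose strain ε = −(15.57)/7190 = -2.1660e-03; σ = Eε = 68400 · -2.1660e-03 = -148.2 MPa.

-148 MPa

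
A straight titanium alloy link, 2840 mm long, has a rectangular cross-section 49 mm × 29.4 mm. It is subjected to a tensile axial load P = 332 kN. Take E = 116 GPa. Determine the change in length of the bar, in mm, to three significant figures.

A = 1441 mm².
δ_mech = NL/(AE) = 332000·2840/(1441·116000) = 5.642 mm.

5.64 mm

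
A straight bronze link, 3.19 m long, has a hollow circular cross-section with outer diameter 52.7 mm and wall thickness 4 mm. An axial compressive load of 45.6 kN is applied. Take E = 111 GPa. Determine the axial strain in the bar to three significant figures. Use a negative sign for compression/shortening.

A = 612 mm².
σ = N/A = -74.51 MPa; ε = σ/E = -74.51/111000 = -6.713e-04.

-6.71e-04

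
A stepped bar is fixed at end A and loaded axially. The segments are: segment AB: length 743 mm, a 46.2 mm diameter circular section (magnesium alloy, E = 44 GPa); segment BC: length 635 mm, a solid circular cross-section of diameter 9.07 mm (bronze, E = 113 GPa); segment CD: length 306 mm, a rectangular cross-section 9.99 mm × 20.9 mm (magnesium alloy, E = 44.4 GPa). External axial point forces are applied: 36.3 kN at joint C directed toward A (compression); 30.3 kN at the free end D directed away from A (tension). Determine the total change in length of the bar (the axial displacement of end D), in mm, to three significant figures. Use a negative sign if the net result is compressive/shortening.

Internal axial forces (sectioning from the free end, tension +): N_CD = 30.3 kN, N_BC = -6 kN, N_AB = -6 kN.
A_AB = 1676 mm².
A_BC = 64.61 mm².
A_CD = 208.8 mm².
δ_AB = -6000·743/(1676·44000) = -0.06044 mm
δ_BC = -6000·635/(64.61·113000) = -0.5218 mm
δ_CD = 30300·306/(208.8·44400) = 1 mm
δ = Σδ_i = 0.4179 mm.

0.418 mm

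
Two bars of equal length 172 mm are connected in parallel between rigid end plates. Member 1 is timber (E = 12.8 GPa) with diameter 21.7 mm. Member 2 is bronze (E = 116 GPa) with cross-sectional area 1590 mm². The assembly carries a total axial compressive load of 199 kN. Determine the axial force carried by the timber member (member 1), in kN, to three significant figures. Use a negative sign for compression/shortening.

-4.98 kN

A_1 = 369.8 mm².
Equal strain + equilibrium ⇒ each member carries load in proportion to AE: A₁E₁ = 4734000 N, A₂E₂ = 184400000 N, ΣAE = 189200000 N.
F₁ = P·A₁E₁/ΣAE = -199000·4734000/189200000 = -4980 N.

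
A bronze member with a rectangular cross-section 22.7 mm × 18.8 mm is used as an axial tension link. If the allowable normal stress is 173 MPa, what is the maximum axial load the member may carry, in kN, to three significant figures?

73.8 kN

A = 426.8 mm².
P_max = σ_allow · A = 173 · 426.8 = 73830 N = 73.83 kN.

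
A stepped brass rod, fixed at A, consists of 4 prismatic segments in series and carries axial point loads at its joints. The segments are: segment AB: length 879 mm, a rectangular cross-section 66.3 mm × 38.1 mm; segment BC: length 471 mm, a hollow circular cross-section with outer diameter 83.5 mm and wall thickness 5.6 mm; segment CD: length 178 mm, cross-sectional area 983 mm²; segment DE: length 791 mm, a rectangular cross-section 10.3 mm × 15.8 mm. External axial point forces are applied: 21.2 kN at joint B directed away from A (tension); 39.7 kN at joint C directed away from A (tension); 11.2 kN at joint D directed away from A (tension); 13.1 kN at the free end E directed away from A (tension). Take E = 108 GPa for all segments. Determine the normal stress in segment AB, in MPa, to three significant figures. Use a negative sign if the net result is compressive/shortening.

33.7 MPa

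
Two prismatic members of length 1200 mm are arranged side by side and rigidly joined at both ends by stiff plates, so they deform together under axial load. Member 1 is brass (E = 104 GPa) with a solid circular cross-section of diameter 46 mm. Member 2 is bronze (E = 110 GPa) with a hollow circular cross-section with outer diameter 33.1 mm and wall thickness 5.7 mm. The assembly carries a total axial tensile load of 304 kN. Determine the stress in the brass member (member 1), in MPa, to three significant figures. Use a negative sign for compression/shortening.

A_1 = 1662 mm².
A_2 = 490.7 mm².
Equal strain + equilibrium ⇒ each member carries load in proportion to AE: A₁E₁ = 172800000 N, A₂E₂ = 53970000 N, ΣAE = 226800000 N.
σ₁ = P·E₁/ΣAE = 304000·104000/226800000 = 139.4 MPa.

139 MPa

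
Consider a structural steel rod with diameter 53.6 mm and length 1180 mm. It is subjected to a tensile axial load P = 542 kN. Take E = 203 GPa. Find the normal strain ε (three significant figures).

0.00118

A = 2256 mm².
σ = N/A = 240.2 MPa; ε = σ/E = 240.2/203000 = 1.183e-03.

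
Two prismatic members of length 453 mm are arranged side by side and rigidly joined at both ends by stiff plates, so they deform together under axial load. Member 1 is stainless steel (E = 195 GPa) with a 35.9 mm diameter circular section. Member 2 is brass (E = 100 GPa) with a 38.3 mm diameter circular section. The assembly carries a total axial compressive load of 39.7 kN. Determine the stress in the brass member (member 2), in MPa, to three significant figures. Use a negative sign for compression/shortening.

-12.7 MPa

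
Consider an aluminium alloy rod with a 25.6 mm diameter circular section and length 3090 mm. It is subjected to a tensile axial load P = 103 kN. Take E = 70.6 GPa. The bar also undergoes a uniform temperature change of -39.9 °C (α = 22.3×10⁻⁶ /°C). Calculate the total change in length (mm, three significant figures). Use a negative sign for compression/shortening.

A = 514.7 mm².
δ_mech = NL/(AE) = 103000·3090/(514.7·70600) = 8.758 mm.
δ_thermal = αLΔT = 22.3e-6·3090·-39.9 = -2.749 mm.
δ = δ_mech + δ_thermal = 6.009 mm.

6.01 mm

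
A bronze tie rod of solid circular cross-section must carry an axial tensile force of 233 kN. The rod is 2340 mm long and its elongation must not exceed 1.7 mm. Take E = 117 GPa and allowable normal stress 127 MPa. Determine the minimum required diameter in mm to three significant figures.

Required area A ≥ P/σ_allow = 233000/127 = 1835 mm².
For a solid circular section, d ≥ √(4A/π) = 48.33 mm.
Elongation limit: A ≥ PL/(Eδ_allow) = 233000·2340/(117000·1.7) = 2741 mm² ⇒ d ≥ 59.08 mm.
The elongation limit governs.

59.1 mm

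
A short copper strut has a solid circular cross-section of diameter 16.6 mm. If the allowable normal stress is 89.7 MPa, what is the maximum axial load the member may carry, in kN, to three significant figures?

19.4 kN

A = 216.4 mm².
P_max = σ_allow · A = 89.7 · 216.4 = 19410 N = 19.41 kN.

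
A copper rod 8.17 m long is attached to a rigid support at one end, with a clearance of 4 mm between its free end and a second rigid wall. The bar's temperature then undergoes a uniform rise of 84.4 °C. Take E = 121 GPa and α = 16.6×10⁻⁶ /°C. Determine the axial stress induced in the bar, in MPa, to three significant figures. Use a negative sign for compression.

Free thermal expansion αLΔT = 16.6e-6 · 8170 · 84.4 = 11.45 mm.
The walls engage after the gap closes; constrained expansion = 11.45 − 4 = 7.446 mm.
The walls impose strain ε = −(7.446)/8170 = -9.1144e-04; σ = Eε = 121000 · -9.1144e-04 = -110.3 MPa.

-110 MPa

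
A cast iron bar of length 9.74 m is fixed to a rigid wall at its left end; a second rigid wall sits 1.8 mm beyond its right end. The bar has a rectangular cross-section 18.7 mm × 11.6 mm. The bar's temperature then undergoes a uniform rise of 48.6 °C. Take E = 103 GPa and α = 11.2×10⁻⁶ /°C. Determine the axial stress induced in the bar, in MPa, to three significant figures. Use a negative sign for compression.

Free thermal expansion αLΔT = 11.2e-6 · 9740 · 48.6 = 5.302 mm.
The walls engage after the gap closes; constrained expansion = 5.302 − 1.8 = 3.502 mm.
The walls impose strain ε = −(3.502)/9740 = -3.5952e-04; σ = Eε = 103000 · -3.5952e-04 = -37.03 MPa.

-37.0 MPa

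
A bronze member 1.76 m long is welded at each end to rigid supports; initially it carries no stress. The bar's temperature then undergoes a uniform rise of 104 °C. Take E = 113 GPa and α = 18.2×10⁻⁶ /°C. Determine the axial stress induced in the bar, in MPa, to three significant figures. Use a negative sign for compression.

-214 MPa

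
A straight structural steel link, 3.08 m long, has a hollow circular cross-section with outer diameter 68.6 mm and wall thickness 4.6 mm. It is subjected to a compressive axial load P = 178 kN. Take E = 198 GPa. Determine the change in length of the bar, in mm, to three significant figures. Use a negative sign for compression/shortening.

-2.99 mm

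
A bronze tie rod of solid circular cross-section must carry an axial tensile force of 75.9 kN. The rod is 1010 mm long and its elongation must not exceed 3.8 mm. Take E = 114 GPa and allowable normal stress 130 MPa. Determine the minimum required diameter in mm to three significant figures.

Required area A ≥ P/σ_allow = 75900/130 = 583.8 mm².
For a solid circular section, d ≥ √(4A/π) = 27.26 mm.
Elongation limit: A ≥ PL/(Eδ_allow) = 75900·1010/(114000·3.8) = 177 mm² ⇒ d ≥ 15.01 mm.
The stress limit governs.

27.3 mm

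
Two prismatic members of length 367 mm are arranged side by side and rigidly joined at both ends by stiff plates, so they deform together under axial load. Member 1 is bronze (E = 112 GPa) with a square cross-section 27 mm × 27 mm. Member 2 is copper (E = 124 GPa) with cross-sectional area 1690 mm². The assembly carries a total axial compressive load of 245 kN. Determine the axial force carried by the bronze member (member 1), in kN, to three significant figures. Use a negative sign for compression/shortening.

-68.7 kN

A_1 = 729 mm².
Equal strain + equilibrium ⇒ each member carries load in proportion to AE: A₁E₁ = 81650000 N, A₂E₂ = 209600000 N, ΣAE = 291200000 N.
F₁ = P·A₁E₁/ΣAE = -245000·81650000/291200000 = -68690 N.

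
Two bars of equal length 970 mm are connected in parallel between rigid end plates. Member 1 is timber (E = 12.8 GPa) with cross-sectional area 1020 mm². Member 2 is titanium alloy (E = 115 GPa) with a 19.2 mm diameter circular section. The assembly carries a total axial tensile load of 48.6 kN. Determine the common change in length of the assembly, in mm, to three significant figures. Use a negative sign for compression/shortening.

A_2 = 289.5 mm².
Equal strain + equilibrium ⇒ each member carries load in proportion to AE: A₁E₁ = 13060000 N, A₂E₂ = 33300000 N, ΣAE = 46350000 N.
δ = PL/ΣAE = 48600·970/46350000 = 1.017 mm.

1.02 mm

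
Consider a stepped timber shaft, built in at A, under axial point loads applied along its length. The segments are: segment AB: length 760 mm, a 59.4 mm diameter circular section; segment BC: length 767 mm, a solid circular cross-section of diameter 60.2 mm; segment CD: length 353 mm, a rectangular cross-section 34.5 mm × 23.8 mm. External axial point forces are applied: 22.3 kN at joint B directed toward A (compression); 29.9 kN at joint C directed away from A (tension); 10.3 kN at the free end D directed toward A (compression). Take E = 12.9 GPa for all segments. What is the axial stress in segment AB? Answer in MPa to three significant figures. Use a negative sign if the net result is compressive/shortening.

-0.974 MPa

Internal axial forces (sectioning from the free end, tension +): N_CD = -10.3 kN, N_BC = 19.6 kN, N_AB = -2.7 kN.
A_AB = 2771 mm².
σ_AB = N_AB/A_AB = -2700/2771 = -0.9743 MPa.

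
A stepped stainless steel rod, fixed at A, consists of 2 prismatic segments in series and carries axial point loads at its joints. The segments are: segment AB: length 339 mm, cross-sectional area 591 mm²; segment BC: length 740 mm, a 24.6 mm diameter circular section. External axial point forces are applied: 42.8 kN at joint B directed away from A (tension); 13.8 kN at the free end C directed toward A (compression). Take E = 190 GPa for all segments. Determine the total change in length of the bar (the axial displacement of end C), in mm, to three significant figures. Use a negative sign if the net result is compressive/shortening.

Internal axial forces (sectioning from the free end, tension +): N_BC = -13.8 kN, N_AB = 29 kN.
A_BC = 475.3 mm².
δ_AB = 29000·339/(591·190000) = 0.08755 mm
δ_BC = -13800·740/(475.3·190000) = -0.1131 mm
δ = Σδ_i = -0.02553 mm.

-0.0255 mm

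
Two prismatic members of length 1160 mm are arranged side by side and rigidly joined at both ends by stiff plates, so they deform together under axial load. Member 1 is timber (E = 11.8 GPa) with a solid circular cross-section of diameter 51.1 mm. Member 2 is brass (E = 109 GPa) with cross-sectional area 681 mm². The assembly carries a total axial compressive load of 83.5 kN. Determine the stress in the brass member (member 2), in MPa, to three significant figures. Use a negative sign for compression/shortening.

A_1 = 2051 mm².
Equal strain + equilibrium ⇒ each member carries load in proportion to AE: A₁E₁ = 24200000 N, A₂E₂ = 74230000 N, ΣAE = 98430000 N.
σ₂ = P·E₂/ΣAE = -83500·109000/98430000 = -92.47 MPa.

-92.5 MPa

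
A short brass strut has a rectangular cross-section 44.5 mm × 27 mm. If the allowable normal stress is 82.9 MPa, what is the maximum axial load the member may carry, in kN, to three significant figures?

99.6 kN

A = 1202 mm².
P_max = σ_allow · A = 82.9 · 1202 = 99600 N = 99.6 kN.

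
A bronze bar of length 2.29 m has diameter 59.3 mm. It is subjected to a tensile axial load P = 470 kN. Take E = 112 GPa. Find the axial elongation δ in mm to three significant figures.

3.48 mm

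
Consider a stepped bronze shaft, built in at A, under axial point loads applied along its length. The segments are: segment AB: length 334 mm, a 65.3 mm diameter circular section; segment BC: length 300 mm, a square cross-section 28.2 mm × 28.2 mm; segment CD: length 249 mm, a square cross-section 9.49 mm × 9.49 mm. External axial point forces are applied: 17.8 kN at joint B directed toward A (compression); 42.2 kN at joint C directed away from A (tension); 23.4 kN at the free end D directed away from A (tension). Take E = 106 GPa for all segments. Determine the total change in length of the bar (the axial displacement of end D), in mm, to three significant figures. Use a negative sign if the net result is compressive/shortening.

0.889 mm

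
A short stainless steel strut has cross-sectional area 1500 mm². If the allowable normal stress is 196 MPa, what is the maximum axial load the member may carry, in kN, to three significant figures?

P_max = σ_allow · A = 196 · 1500 = 294000 N = 294 kN.

294 kN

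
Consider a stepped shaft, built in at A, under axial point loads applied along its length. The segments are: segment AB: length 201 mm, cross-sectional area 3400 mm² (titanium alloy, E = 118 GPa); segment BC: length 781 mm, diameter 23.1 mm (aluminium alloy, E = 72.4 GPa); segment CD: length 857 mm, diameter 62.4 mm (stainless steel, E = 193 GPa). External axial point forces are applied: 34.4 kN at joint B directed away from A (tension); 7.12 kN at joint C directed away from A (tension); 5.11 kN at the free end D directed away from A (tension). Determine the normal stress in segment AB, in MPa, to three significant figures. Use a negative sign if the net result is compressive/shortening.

13.7 MPa

Internal axial forces (sectioning from the free end, tension +): N_CD = 5.11 kN, N_BC = 12.23 kN, N_AB = 46.63 kN.
σ_AB = N_AB/A_AB = 46630/3400 = 13.71 MPa.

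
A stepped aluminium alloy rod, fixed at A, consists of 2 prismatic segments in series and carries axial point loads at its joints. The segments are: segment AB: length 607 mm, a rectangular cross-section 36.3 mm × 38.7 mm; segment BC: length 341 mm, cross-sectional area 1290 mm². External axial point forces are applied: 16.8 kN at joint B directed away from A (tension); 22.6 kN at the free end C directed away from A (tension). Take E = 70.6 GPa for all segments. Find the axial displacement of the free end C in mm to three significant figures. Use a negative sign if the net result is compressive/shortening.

0.326 mm

Internal axial forces (sectioning from the free end, tension +): N_BC = 22.6 kN, N_AB = 39.4 kN.
A_AB = 1405 mm².
δ_AB = 39400·607/(1405·70600) = 0.2411 mm
δ_BC = 22600·341/(1290·70600) = 0.08462 mm
δ = Σδ_i = 0.3258 mm.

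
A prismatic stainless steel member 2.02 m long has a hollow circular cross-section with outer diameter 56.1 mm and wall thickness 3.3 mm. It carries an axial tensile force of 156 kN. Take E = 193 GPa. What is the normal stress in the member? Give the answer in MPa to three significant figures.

A = 547.4 mm².
σ = N/A = 156000/547.4 = 285 MPa.

285 MPa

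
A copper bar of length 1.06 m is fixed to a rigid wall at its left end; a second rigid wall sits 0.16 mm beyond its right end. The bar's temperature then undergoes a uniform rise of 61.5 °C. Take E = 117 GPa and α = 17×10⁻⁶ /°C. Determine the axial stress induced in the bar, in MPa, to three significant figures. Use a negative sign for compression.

-105 MPa

Free thermal expansion αLΔT = 17e-6 · 1060 · 61.5 = 1.108 mm.
The walls engage after the gap closes; constrained expansion = 1.108 − 0.16 = 0.9482 mm.
The walls impose strain ε = −(0.9482)/1060 = -8.9456e-04; σ = Eε = 117000 · -8.9456e-04 = -104.7 MPa.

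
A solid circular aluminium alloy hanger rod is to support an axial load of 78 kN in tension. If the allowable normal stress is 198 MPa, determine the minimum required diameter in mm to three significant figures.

22.4 mm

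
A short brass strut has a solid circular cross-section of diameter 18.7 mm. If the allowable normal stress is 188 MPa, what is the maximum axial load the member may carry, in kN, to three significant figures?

A = 274.6 mm².
P_max = σ_allow · A = 188 · 274.6 = 51630 N = 51.63 kN.

51.6 kN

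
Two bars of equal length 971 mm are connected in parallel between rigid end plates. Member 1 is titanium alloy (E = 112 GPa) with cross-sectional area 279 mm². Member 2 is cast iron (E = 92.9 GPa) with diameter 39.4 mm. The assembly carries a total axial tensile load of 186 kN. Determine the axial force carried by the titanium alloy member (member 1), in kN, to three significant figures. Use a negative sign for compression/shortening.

40.2 kN

A_2 = 1219 mm².
Equal strain + equilibrium ⇒ each member carries load in proportion to AE: A₁E₁ = 31250000 N, A₂E₂ = 113300000 N, ΣAE = 144500000 N.
F₁ = P·A₁E₁/ΣAE = 186000·31250000/144500000 = 40220 N.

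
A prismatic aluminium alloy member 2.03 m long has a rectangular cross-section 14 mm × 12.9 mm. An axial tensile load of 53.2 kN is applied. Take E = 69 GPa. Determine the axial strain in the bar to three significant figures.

0.00427

A = 180.6 mm².
σ = N/A = 294.6 MPa; ε = σ/E = 294.6/69000 = 4.269e-03.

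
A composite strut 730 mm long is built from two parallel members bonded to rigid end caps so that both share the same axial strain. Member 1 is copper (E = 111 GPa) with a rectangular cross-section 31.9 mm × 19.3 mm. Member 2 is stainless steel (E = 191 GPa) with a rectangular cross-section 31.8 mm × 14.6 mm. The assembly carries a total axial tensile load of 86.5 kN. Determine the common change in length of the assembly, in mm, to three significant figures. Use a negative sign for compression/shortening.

0.402 mm

A_1 = 615.7 mm².
A_2 = 464.3 mm².
Equal strain + equilibrium ⇒ each member carries load in proportion to AE: A₁E₁ = 68340000 N, A₂E₂ = 88680000 N, ΣAE = 157000000 N.
δ = PL/ΣAE = 86500·730/157000000 = 0.4022 mm.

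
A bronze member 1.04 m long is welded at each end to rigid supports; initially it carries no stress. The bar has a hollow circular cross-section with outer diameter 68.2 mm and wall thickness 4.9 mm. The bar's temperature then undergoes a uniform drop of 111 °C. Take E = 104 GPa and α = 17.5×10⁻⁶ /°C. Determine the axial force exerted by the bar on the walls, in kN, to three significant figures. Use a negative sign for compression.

197 kN

Free thermal expansion αLΔT = 17.5e-6 · 1040 · -111 = -2.02 mm.
The walls impose strain ε = −(-2.02)/1040 = 1.9425e-03; σ = Eε = 104000 · 1.9425e-03 = 202 MPa.
Wall reaction R = σ·A = 202·974.4 = 196900 N = 196.9 kN.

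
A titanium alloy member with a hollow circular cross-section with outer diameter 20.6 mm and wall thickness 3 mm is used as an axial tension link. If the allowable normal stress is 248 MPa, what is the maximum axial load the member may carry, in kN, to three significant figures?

A = 165.9 mm².
P_max = σ_allow · A = 248 · 165.9 = 41140 N = 41.14 kN.

41.1 kN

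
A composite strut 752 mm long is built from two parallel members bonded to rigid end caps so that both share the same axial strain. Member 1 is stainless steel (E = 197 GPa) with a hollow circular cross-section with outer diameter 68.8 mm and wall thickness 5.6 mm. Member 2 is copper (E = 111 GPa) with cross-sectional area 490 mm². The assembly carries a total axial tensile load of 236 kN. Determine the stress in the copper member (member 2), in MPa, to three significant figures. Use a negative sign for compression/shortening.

95.8 MPa

A_1 = 1112 mm².
Equal strain + equilibrium ⇒ each member carries load in proportion to AE: A₁E₁ = 219000000 N, A₂E₂ = 54390000 N, ΣAE = 273400000 N.
σ₂ = P·E₂/ΣAE = 236000·111000/273400000 = 95.81 MPa.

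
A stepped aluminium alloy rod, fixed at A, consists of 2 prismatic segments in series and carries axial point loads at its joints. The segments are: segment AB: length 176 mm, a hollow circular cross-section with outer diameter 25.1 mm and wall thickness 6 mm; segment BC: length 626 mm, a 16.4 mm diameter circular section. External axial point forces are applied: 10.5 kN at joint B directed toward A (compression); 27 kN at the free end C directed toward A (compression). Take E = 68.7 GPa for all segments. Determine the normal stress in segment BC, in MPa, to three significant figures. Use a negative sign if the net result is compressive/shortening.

-128 MPa

Internal axial forces (sectioning from the free end, tension +): N_BC = -27 kN, N_AB = -37.5 kN.
A_BC = 211.2 mm².
σ_BC = N_BC/A_BC = -27000/211.2 = -127.8 MPa.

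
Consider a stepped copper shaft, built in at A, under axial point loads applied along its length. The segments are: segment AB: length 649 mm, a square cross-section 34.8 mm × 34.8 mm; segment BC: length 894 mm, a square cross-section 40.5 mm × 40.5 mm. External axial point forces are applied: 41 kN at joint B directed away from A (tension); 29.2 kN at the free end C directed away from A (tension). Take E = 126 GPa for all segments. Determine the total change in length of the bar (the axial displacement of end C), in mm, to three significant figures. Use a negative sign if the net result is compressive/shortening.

Internal axial forces (sectioning from the free end, tension +): N_BC = 29.2 kN, N_AB = 70.2 kN.
A_AB = 1211 mm².
A_BC = 1640 mm².
δ_AB = 70200·649/(1211·126000) = 0.2986 mm
δ_BC = 29200·894/(1640·126000) = 0.1263 mm
δ = Σδ_i = 0.4249 mm.

0.425 mm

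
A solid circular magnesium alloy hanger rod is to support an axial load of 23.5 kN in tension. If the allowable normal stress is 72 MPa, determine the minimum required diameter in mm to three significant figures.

20.4 mm

Required area A ≥ P/σ_allow = 23500/72 = 326.4 mm².
For a solid circular section, d ≥ √(4A/π) = 20.39 mm.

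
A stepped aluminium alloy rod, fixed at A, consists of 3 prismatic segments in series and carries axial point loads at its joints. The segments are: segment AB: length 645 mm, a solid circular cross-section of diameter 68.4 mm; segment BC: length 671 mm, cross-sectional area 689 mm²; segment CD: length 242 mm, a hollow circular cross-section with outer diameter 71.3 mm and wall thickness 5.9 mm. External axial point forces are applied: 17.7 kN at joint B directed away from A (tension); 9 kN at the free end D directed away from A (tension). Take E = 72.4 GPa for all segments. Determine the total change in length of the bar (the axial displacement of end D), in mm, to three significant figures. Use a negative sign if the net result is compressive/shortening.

Internal axial forces (sectioning from the free end, tension +): N_CD = 9 kN, N_BC = 9 kN, N_AB = 26.7 kN.
A_AB = 3675 mm².
A_CD = 1212 mm².
δ_AB = 26700·645/(3675·72400) = 0.06473 mm
δ_BC = 9000·671/(689·72400) = 0.1211 mm
δ_CD = 9000·242/(1212·72400) = 0.02482 mm
δ = Σδ_i = 0.2106 mm.

0.211 mm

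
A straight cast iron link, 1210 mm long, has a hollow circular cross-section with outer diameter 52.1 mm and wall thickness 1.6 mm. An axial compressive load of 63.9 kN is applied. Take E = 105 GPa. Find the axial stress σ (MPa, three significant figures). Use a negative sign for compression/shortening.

A = 253.8 mm².
σ = N/A = -63900/253.8 = -251.7 MPa.

-252 MPa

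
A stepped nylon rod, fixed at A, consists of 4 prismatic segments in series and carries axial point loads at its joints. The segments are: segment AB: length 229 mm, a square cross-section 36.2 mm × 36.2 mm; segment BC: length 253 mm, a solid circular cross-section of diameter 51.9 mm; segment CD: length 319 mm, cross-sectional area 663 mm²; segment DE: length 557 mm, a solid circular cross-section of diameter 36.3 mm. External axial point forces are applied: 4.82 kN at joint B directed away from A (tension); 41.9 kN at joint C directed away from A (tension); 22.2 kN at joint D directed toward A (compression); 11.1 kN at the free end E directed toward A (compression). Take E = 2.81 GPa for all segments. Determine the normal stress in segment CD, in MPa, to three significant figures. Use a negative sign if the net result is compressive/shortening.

Internal axial forces (sectioning from the free end, tension +): N_DE = -11.1 kN, N_CD = -33.3 kN, N_BC = 8.6 kN, N_AB = 13.42 kN.
σ_CD = N_CD/A_CD = -33300/663 = -50.23 MPa.

-50.2 MPa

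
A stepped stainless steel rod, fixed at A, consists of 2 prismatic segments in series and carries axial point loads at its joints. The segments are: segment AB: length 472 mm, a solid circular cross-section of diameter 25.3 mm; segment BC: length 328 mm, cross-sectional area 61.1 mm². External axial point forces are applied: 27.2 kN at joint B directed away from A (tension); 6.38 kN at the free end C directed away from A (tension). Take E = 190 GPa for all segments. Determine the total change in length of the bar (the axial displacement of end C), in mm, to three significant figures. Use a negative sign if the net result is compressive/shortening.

Internal axial forces (sectioning from the free end, tension +): N_BC = 6.38 kN, N_AB = 33.58 kN.
A_AB = 502.7 mm².
δ_AB = 33580·472/(502.7·190000) = 0.1659 mm
δ_BC = 6380·328/(61.1·190000) = 0.1803 mm
δ = Σδ_i = 0.3462 mm.

0.346 mm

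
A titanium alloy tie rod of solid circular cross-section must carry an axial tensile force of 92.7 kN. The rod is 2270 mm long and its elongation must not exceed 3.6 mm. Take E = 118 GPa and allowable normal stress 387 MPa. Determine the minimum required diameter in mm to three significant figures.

25.1 mm

Required area A ≥ P/σ_allow = 92700/387 = 239.5 mm².
For a solid circular section, d ≥ √(4A/π) = 17.46 mm.
Elongation limit: A ≥ PL/(Eδ_allow) = 92700·2270/(118000·3.6) = 495.4 mm² ⇒ d ≥ 25.11 mm.
The elongation limit governs.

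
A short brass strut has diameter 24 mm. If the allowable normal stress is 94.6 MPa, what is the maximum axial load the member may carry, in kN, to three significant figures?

A = 452.4 mm².
P_max = σ_allow · A = 94.6 · 452.4 = 42800 N = 42.8 kN.

42.8 kN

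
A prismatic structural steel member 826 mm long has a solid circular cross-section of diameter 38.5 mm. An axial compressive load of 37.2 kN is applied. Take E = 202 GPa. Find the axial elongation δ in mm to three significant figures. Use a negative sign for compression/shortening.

A = 1164 mm².
δ_mech = NL/(AE) = -37200·826/(1164·202000) = -0.1307 mm.

-0.131 mm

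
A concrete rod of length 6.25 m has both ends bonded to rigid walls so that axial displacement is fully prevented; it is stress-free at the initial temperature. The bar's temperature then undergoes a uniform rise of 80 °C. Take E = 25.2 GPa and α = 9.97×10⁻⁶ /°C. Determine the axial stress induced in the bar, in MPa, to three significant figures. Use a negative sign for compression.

Free thermal expansion αLΔT = 9.97e-6 · 6250 · 80 = 4.985 mm.
The walls impose strain ε = −(4.985)/6250 = -7.9760e-04; σ = Eε = 25200 · -7.9760e-04 = -20.1 MPa.

-20.1 MPa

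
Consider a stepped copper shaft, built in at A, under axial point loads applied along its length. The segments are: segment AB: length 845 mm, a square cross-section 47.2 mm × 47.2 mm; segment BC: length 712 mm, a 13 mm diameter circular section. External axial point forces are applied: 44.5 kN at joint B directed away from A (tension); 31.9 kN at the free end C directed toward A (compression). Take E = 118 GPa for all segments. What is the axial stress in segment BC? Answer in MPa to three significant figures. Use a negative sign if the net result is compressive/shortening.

Internal axial forces (sectioning from the free end, tension +): N_BC = -31.9 kN, N_AB = 12.6 kN.
A_BC = 132.7 mm².
σ_BC = N_BC/A_BC = -31900/132.7 = -240.3 MPa.

-240 MPa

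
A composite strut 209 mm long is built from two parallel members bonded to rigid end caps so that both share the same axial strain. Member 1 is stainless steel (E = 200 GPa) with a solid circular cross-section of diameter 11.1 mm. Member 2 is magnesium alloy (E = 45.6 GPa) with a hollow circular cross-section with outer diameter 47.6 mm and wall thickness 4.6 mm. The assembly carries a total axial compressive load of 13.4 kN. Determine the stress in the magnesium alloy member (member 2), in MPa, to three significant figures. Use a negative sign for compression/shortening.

A_1 = 96.77 mm².
A_2 = 621.4 mm².
Equal strain + equilibrium ⇒ each member carries load in proportion to AE: A₁E₁ = 19350000 N, A₂E₂ = 28340000 N, ΣAE = 47690000 N.
σ₂ = P·E₂/ΣAE = -13400·45600/47690000 = -12.81 MPa.

-12.8 MPa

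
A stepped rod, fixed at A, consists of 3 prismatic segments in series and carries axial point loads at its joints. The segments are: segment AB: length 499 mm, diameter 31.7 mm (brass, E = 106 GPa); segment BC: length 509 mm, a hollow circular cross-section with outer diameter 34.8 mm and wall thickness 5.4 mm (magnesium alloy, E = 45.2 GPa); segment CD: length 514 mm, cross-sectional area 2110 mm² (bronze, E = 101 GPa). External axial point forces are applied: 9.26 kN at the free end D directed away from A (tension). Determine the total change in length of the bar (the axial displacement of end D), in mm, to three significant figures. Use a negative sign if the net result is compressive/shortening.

0.287 mm

Internal axial forces (sectioning from the free end, tension +): N_CD = 9.26 kN, N_BC = 9.26 kN, N_AB = 9.26 kN.
A_AB = 789.2 mm².
A_BC = 498.8 mm².
δ_AB = 9260·499/(789.2·106000) = 0.05523 mm
δ_BC = 9260·509/(498.8·45200) = 0.2091 mm
δ_CD = 9260·514/(2110·101000) = 0.02233 mm
δ = Σδ_i = 0.2866 mm.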